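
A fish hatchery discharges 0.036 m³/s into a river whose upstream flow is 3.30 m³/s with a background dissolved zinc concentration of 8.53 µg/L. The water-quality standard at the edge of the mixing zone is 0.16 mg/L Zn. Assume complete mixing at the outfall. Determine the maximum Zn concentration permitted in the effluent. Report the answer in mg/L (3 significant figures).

8.53 µg/L = 0.00853 mg/L.
Mass balance: 0.16·3.336 = 0.036·Cₑ + 3.3·0.00853.
Cₑ = (0.5338 − 0.02815) / 0.036 = 14.04 mg/L.

14.0 mg/L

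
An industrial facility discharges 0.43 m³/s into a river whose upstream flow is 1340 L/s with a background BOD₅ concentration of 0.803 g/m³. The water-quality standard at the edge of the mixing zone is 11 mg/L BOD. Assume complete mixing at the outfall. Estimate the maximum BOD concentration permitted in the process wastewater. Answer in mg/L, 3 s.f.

42.8 mg/L

1340 L/s = 1.34 m³/s.
Mass balance: 11·1.77 = 0.43·Cₑ + 1.34·0.803.
Cₑ = (19.47 − 1.076) / 0.43 = 42.78 mg/L.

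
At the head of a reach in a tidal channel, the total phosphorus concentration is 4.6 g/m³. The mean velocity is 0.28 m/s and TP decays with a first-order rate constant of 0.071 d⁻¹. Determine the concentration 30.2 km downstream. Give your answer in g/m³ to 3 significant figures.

Travel time t = 30.2 km / 0.28 m/s = 3.02e+04/0.28 = 1.079e+05 s = 1.248 d.
First-order decay: C = 4.6·exp(−0.071·1.248) = 4.6·0.9152 = 4.21 g/m³.

4.21 g/m³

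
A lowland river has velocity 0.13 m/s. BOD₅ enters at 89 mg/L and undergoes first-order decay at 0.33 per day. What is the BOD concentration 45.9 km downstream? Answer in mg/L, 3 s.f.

23.1 mg/L

Travel time t = 45.9 km / 0.13 m/s = 4.59e+04/0.13 = 3.531e+05 s = 4.087 d.
First-order decay: C = 89·exp(−0.33·4.087) = 89·0.2596 = 23.11 mg/L.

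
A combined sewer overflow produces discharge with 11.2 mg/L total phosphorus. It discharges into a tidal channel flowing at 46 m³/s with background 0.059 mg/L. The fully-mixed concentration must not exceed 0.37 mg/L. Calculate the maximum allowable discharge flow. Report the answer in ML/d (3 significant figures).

114 ML/d

Mass balance at complete mixing: C_std·(Q_w + Q_r) = Q_w·C_e + Q_r·C_b.
Rearranging, Q_w = Q_r·(C_std − C_b)/(C_e − C_std) = 46·(0.37 − 0.059) / (11.2 − 0.37) = 1.321 m³/s.
= 114.1 ML/d.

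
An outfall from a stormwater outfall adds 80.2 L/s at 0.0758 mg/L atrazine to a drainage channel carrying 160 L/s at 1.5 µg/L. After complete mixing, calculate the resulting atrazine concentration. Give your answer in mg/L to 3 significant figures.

80.2 L/s = 0.0802 m³/s.
160 L/s = 0.16 m³/s.
1.5 µg/L = 0.0015 mg/L.
Conservation of mass across the mixing zone: C = (0.0802·0.0758 + 0.16·0.0015) / (0.0802 + 0.16) = 0.006319/0.2402 = 0.02631 mg/L.

0.0263 mg/L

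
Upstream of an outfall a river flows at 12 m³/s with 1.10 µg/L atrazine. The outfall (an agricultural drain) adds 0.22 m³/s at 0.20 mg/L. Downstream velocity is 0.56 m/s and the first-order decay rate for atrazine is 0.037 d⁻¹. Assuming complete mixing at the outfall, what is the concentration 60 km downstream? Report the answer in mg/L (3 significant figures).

0.00447 mg/L

1.10 µg/L = 0.0011 mg/L.
After complete mixing, C₀ = (0.22·0.2 + 12·0.0011) / 12.22 = 0.004681 mg/L.
Travel time t = 6e+04 m / 0.56 m/s = 1.071e+05 s = 1.24 d.
C = 0.004681·exp(−0.037·1.24) = 0.004681·0.9552 = 0.004471 mg/L.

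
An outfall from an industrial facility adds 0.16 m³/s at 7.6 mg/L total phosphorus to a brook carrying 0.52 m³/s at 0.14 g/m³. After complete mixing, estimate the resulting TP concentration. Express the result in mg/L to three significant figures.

Conservation of mass across the mixing zone: C = (0.16·7.6 + 0.52·0.14) / (0.16 + 0.52) = 1.289/0.68 = 1.895 mg/L.

1.90 mg/L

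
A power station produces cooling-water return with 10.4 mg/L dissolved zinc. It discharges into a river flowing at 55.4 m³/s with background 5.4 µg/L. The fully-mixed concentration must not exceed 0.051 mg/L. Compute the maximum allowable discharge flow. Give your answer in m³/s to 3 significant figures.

0.244 m³/s

5.4 µg/L = 0.0054 mg/L.
Mass balance at complete mixing: C_std·(Q_w + Q_r) = Q_w·C_e + Q_r·C_b.
Rearranging, Q_w = Q_r·(C_std − C_b)/(C_e − C_std) = 55.4·(0.051 − 0.0054) / (10.4 − 0.051) = 0.2441 m³/s.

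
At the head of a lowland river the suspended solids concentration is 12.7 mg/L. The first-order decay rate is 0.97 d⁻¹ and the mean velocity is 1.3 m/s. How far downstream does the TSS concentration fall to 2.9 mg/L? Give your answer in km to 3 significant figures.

From C = C₀·e^(−kt), t = ln(C₀/C)/k = ln(12.7/2.9)/0.97 = 1.477/0.97 = 1.523 d.
Distance = v·t = 1.3 m/s × 1.315e+05 s = 1.71e+05 m = 171 km.

171 km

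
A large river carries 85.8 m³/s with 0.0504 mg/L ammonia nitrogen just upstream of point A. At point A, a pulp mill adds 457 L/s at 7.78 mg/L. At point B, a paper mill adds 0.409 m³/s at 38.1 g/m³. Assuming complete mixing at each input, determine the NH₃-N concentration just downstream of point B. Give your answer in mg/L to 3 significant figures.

457 L/s = 0.457 m³/s.
After input A: C = (85.8·0.0504 + 0.457·7.78) / 86.26 = 0.09135 mg/L.
After input B: C = (86.26·0.09135 + 0.409·38.1) / 86.67 = 0.2707 mg/L.

0.271 mg/L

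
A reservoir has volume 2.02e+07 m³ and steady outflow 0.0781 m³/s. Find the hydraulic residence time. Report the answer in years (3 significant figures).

Q = 0.0781 m³/s × 3.156e+07 s/yr = 2.465e+06 m³/yr.
Hydraulic residence time τ = V/Q = 2.02e+07/2.465e+06 = 8.196 yr.

8.20 yr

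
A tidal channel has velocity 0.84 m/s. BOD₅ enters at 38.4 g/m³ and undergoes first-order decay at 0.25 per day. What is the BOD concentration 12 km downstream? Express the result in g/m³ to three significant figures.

Travel time t = 12 km / 0.84 m/s = 1.2e+04/0.84 = 1.429e+04 s = 0.1653 d.
First-order decay: C = 38.4·exp(−0.25·0.1653) = 38.4·0.9595 = 36.85 g/m³.

36.8 g/m³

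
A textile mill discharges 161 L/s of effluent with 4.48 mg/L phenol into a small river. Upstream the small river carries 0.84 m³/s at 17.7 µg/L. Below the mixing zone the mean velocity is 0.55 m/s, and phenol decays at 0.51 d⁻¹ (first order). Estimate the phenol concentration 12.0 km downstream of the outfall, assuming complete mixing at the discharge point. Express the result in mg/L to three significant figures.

0.647 mg/L

161 L/s = 0.161 m³/s.
17.7 µg/L = 0.0177 mg/L.
After complete mixing, C₀ = (0.161·4.48 + 0.84·0.0177) / 1.001 = 0.7354 mg/L.
Travel time t = 1.2e+04 m / 0.55 m/s = 2.182e+04 s = 0.2525 d.
C = 0.7354·exp(−0.51·0.2525) = 0.7354·0.8792 = 0.6465 mg/L.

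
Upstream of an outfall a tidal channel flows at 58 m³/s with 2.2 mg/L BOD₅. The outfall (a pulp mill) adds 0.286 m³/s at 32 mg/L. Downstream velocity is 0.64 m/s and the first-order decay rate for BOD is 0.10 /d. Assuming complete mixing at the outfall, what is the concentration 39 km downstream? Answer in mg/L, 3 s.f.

After complete mixing, C₀ = (0.286·32 + 58·2.2) / 58.29 = 2.346 mg/L.
Travel time t = 3.9e+04 m / 0.64 m/s = 6.094e+04 s = 0.7053 d.
C = 2.346·exp(−0.10·0.7053) = 2.346·0.9319 = 2.186 mg/L.

2.19 mg/L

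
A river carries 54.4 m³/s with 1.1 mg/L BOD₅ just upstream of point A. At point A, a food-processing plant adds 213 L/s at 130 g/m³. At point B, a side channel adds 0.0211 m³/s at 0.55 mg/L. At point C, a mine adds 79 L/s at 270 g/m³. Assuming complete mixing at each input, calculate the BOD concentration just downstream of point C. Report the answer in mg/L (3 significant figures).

1.99 mg/L

213 L/s = 0.213 m³/s.
After input A: C = (54.4·1.1 + 0.213·130) / 54.61 = 1.603 mg/L.
After input B: C = (54.61·1.603 + 0.0211·0.55) / 54.63 = 1.602 mg/L.
79 L/s = 0.079 m³/s.
After input C: C = (54.63·1.602 + 0.079·270) / 54.71 = 1.99 mg/L.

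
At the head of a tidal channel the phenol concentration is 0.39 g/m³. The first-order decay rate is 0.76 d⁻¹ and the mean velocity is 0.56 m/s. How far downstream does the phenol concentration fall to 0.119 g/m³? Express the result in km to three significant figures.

75.6 km

From C = C₀·e^(−kt), t = ln(C₀/C)/k = ln(0.39/0.119)/0.76 = 1.187/0.76 = 1.562 d.
Distance = v·t = 0.56 m/s × 1.349e+05 s = 7.557e+04 m = 75.57 km.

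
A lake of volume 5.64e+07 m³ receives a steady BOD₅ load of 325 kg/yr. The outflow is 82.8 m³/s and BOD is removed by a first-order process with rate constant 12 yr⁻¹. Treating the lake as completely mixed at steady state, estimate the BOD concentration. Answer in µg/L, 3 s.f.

Outflow Q = 82.8 m³/s × 3.156e+07 s/yr = 2.613e+09 m³/yr.
Steady-state CSTR mass balance: W = Q·C + k·V·C, so C = W/(Q + kV).
Q + kV = 2.613e+09 + 12·5.64e+07 = 3.29e+09 m³/yr.
C = 325/3.29e+09 = 9.879e-08 kg/m³ = 9.879e-05 mg/L = 0.09879 µg/L.

0.0988 µg/L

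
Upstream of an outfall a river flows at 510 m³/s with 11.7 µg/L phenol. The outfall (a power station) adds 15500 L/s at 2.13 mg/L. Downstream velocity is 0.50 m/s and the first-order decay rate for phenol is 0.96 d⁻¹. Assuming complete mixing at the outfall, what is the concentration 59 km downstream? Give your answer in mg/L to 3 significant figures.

15500 L/s = 15.5 m³/s.
11.7 µg/L = 0.0117 mg/L.
After complete mixing, C₀ = (15.5·2.13 + 510·0.0117) / 525.5 = 0.07418 mg/L.
Travel time t = 5.9e+04 m / 0.50 m/s = 1.18e+05 s = 1.366 d.
C = 0.07418·exp(−0.96·1.366) = 0.07418·0.2695 = 0.01999 mg/L.

0.0200 mg/L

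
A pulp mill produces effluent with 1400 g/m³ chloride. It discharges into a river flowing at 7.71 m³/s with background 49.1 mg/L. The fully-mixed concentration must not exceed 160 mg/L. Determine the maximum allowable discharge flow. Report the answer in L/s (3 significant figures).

690 L/s

Mass balance at complete mixing: C_std·(Q_w + Q_r) = Q_w·C_e + Q_r·C_b.
Rearranging, Q_w = Q_r·(C_std − C_b)/(C_e − C_std) = 7.71·(160 − 49.1) / (1400 − 160) = 0.6895 m³/s.
= 689.5 L/s.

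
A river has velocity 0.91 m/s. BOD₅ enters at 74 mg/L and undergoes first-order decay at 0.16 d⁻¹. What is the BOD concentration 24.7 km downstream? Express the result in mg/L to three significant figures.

Travel time t = 24.7 km / 0.91 m/s = 2.47e+04/0.91 = 2.714e+04 s = 0.3142 d.
First-order decay: C = 74·exp(−0.16·0.3142) = 74·0.951 = 70.37 mg/L.

70.4 mg/L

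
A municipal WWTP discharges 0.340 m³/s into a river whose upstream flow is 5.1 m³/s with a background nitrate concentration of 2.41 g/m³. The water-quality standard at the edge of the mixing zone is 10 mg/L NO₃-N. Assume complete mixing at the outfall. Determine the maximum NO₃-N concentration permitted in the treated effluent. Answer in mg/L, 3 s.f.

Mass balance: 10·5.44 = 0.34·Cₑ + 5.1·2.41.
Cₑ = (54.4 − 12.29) / 0.34 = 123.8 mg/L.

124 mg/L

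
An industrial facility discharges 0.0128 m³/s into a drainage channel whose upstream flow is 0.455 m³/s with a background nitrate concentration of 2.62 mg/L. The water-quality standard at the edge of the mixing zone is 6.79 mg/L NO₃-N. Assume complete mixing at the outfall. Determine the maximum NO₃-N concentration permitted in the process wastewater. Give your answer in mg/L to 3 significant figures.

155 mg/L

Mass balance: 6.79·0.4678 = 0.0128·Cₑ + 0.455·2.62.
Cₑ = (3.176 − 1.192) / 0.0128 = 155 mg/L.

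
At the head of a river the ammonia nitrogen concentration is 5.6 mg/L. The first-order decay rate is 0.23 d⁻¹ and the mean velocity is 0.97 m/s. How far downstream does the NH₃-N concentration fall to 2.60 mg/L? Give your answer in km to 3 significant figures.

280 km

From C = C₀·e^(−kt), t = ln(C₀/C)/k = ln(5.6/2.60)/0.23 = 0.7673/0.23 = 3.336 d.
Distance = v·t = 0.97 m/s × 2.882e+05 s = 2.796e+05 m = 279.6 km.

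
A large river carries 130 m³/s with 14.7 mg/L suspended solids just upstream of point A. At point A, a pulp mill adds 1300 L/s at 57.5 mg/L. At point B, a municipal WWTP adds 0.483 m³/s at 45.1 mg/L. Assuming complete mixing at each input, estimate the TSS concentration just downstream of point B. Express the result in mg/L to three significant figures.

1300 L/s = 1.3 m³/s.
After input A: C = (130·14.7 + 1.3·57.5) / 131.3 = 15.12 mg/L.
After input B: C = (131.3·15.12 + 0.483·45.1) / 131.8 = 15.23 mg/L.

15.2 mg/L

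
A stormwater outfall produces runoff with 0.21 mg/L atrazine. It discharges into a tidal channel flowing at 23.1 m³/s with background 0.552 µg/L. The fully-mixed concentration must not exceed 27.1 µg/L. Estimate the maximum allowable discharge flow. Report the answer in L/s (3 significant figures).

0.552 µg/L = 0.000552 mg/L.
27.1 µg/L = 0.0271 mg/L.
Mass balance at complete mixing: C_std·(Q_w + Q_r) = Q_w·C_e + Q_r·C_b.
Rearranging, Q_w = Q_r·(C_std − C_b)/(C_e − C_std) = 23.1·(0.0271 − 0.000552) / (0.21 − 0.0271) = 3.353 m³/s.
= 3353 L/s.

3350 L/s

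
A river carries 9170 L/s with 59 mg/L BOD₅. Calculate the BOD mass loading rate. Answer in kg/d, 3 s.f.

9170 L/s = 9.17 m³/s.
Mass flux = Q·C = 9.17 m³/s × 59 g/m³ = 541 g/s.
= 541 g/s × 86.4 = 4.674e+04 kg/d.

46700 kg/d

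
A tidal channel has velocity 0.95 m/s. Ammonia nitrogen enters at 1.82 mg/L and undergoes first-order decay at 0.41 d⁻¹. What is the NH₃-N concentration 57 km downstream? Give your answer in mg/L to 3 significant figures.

Travel time t = 57 km / 0.95 m/s = 5.7e+04/0.95 = 6e+04 s = 0.6944 d.
First-order decay: C = 1.82·exp(−0.41·0.6944) = 1.82·0.7522 = 1.369 mg/L.

1.37 mg/L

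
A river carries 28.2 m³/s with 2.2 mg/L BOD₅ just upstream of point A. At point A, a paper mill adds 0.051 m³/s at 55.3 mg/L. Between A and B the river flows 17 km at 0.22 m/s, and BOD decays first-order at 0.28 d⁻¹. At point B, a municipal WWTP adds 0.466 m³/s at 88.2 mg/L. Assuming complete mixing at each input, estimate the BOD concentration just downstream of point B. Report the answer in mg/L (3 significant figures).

3.19 mg/L

After input A: C = (28.2·2.2 + 0.051·55.3) / 28.25 = 2.296 mg/L.
Over the 17 km reach to input B (t = 7.727e+04 s = 0.8944 d), decay gives C = 2.296·exp(−0.28·0.8944) = 1.787 mg/L.
After input B: C = (28.25·1.787 + 0.466·88.2) / 28.72 = 3.19 mg/L.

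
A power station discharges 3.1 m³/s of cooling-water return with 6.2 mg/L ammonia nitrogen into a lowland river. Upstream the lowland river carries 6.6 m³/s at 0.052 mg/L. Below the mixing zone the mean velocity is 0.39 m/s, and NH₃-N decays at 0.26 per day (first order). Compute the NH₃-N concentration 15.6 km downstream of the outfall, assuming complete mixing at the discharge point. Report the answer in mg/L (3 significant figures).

1.79 mg/L

After complete mixing, C₀ = (3.1·6.2 + 6.6·0.052) / 9.7 = 2.017 mg/L.
Travel time t = 1.56e+04 m / 0.39 m/s = 4e+04 s = 0.463 d.
C = 2.017·exp(−0.26·0.463) = 2.017·0.8866 = 1.788 mg/L.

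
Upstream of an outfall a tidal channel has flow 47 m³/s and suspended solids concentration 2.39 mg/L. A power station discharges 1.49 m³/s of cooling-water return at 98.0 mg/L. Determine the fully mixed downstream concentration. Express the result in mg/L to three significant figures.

Conservation of mass across the mixing zone: C = (1.49·98 + 47·2.39) / (1.49 + 47) = 258.4/48.49 = 5.328 mg/L.

5.33 mg/L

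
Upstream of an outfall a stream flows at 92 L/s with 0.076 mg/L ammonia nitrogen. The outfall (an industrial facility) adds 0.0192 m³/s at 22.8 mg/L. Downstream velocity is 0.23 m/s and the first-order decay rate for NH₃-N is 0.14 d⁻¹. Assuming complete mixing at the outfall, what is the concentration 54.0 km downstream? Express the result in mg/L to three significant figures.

92 L/s = 0.092 m³/s.
After complete mixing, C₀ = (0.0192·22.8 + 0.092·0.076) / 0.1112 = 4 mg/L.
Travel time t = 5.4e+04 m / 0.23 m/s = 2.348e+05 s = 2.717 d.
C = 4·exp(−0.14·2.717) = 4·0.6836 = 2.734 mg/L.

2.73 mg/L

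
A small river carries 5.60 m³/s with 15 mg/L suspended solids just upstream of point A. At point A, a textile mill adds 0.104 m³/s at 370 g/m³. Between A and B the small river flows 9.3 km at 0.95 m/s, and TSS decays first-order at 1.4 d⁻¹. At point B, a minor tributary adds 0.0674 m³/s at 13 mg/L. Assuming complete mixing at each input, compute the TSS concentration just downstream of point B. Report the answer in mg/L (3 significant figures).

18.3 mg/L

After input A: C = (5.6·15 + 0.104·370) / 5.704 = 21.47 mg/L.
Over the 9.3 km reach to input B (t = 9789 s = 0.1133 d), decay gives C = 21.47·exp(−1.4·0.1133) = 18.32 mg/L.
After input B: C = (5.704·18.32 + 0.0674·13) / 5.771 = 18.26 mg/L.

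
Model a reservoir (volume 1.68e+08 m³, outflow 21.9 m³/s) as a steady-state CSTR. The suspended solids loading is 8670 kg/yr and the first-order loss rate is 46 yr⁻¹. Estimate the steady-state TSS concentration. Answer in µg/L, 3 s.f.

1.03 µg/L

Outflow Q = 21.9 m³/s × 3.156e+07 s/yr = 6.911e+08 m³/yr.
Steady-state CSTR mass balance: W = Q·C + k·V·C, so C = W/(Q + kV).
Q + kV = 6.911e+08 + 46·1.68e+08 = 8.419e+09 m³/yr.
C = 8670/8.419e+09 = 1.03e-06 kg/m³ = 0.00103 mg/L = 1.03 µg/L.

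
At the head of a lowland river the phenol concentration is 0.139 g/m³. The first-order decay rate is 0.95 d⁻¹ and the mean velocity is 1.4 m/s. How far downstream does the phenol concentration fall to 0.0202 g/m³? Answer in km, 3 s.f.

From C = C₀·e^(−kt), t = ln(C₀/C)/k = ln(0.139/0.0202)/0.95 = 1.929/0.95 = 2.03 d.
Distance = v·t = 1.4 m/s × 1.754e+05 s = 2.456e+05 m = 245.6 km.

246 km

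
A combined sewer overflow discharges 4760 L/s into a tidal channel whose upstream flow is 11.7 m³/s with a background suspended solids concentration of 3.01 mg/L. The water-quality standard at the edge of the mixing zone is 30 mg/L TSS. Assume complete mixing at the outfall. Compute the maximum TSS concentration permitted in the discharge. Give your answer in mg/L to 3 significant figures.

4760 L/s = 4.76 m³/s.
Mass balance: 30·16.46 = 4.76·Cₑ + 11.7·3.01.
Cₑ = (493.8 − 35.22) / 4.76 = 96.34 mg/L.

96.3 mg/L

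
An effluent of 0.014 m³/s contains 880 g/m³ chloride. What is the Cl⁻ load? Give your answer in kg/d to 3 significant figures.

1060 kg/d

Mass flux = Q·C = 0.014 m³/s × 880 g/m³ = 12.32 g/s.
= 12.32 g/s × 86.4 = 1064 kg/d.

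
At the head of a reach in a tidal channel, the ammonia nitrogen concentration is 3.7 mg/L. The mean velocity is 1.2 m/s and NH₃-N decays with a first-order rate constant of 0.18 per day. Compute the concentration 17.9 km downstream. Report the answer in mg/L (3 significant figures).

3.59 mg/L

Travel time t = 17.9 km / 1.2 m/s = 1.79e+04/1.2 = 1.492e+04 s = 0.1726 d.
First-order decay: C = 3.7·exp(−0.18·0.1726) = 3.7·0.9694 = 3.587 mg/L.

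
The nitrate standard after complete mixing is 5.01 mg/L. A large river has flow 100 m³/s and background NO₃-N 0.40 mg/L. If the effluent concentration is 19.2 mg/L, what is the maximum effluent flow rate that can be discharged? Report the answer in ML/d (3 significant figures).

Mass balance at complete mixing: C_std·(Q_w + Q_r) = Q_w·C_e + Q_r·C_b.
Rearranging, Q_w = Q_r·(C_std − C_b)/(C_e − C_std) = 100·(5.01 − 0.4) / (19.2 − 5.01) = 32.49 m³/s.
= 2807 ML/d.

2810 ML/d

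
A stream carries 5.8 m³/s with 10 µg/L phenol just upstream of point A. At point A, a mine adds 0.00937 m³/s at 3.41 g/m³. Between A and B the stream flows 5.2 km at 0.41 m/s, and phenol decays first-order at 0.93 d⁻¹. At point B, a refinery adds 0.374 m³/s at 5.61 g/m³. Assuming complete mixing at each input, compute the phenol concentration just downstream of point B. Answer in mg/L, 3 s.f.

10 µg/L = 0.01 mg/L.
After input A: C = (5.8·0.01 + 0.00937·3.41) / 5.809 = 0.01548 mg/L.
Over the 5.2 km reach to input B (t = 1.268e+04 s = 0.1468 d), decay gives C = 0.01548·exp(−0.93·0.1468) = 0.01351 mg/L.
After input B: C = (5.809·0.01351 + 0.374·5.61) / 6.183 = 0.352 mg/L.

0.352 mg/L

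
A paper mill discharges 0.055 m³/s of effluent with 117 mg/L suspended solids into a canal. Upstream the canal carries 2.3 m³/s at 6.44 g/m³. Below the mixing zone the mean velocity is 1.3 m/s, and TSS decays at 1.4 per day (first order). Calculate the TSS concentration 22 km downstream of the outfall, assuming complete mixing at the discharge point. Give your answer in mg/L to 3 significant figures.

After complete mixing, C₀ = (0.055·117 + 2.3·6.44) / 2.355 = 9.022 mg/L.
Travel time t = 2.2e+04 m / 1.3 m/s = 1.692e+04 s = 0.1959 d.
C = 9.022·exp(−1.4·0.1959) = 9.022·0.7602 = 6.858 mg/L.

6.86 mg/L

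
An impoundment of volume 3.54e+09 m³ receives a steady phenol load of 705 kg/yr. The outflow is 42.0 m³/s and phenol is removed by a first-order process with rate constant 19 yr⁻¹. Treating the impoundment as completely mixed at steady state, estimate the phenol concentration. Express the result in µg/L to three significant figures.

0.0103 µg/L

Outflow Q = 42.0 m³/s × 3.156e+07 s/yr = 1.325e+09 m³/yr.
Steady-state CSTR mass balance: W = Q·C + k·V·C, so C = W/(Q + kV).
Q + kV = 1.325e+09 + 19·3.54e+09 = 6.859e+10 m³/yr.
C = 705/6.859e+10 = 1.028e-08 kg/m³ = 1.028e-05 mg/L = 0.01028 µg/L.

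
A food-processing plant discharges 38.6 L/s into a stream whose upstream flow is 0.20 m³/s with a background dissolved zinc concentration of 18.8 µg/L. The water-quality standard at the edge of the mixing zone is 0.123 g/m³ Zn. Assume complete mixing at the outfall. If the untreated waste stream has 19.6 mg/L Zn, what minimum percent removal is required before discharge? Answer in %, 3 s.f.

96.6 %

38.6 L/s = 0.0386 m³/s.
18.8 µg/L = 0.0188 mg/L.
Mass balance: 0.123·0.2386 = 0.0386·Cₑ + 0.2·0.0188.
Cₑ = (0.02935 − 0.00376) / 0.0386 = 0.6629 mg/L.
Required removal = 1 − 0.6629/19.6 = 96.62 %.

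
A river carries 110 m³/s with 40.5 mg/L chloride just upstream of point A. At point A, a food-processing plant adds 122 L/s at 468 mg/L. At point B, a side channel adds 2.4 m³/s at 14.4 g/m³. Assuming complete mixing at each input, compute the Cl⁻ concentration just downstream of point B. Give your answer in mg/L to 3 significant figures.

40.4 mg/L

122 L/s = 0.122 m³/s.
After input A: C = (110·40.5 + 0.122·468) / 110.1 = 40.97 mg/L.
After input B: C = (110.1·40.97 + 2.4·14.4) / 112.5 = 40.41 mg/L.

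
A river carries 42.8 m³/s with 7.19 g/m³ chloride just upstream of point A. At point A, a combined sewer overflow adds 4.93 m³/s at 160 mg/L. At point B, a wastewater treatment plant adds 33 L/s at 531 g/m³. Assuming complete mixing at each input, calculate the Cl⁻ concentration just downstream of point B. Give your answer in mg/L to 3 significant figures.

After input A: C = (42.8·7.19 + 4.93·160) / 47.73 = 22.97 mg/L.
33 L/s = 0.033 m³/s.
After input B: C = (47.73·22.97 + 0.033·531) / 47.76 = 23.32 mg/L.

23.3 mg/L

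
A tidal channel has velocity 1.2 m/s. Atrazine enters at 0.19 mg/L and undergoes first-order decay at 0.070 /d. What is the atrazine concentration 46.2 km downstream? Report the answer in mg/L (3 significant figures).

0.184 mg/L

Travel time t = 46.2 km / 1.2 m/s = 4.62e+04/1.2 = 3.85e+04 s = 0.4456 d.
First-order decay: C = 0.19·exp(−0.070·0.4456) = 0.19·0.9693 = 0.1842 mg/L.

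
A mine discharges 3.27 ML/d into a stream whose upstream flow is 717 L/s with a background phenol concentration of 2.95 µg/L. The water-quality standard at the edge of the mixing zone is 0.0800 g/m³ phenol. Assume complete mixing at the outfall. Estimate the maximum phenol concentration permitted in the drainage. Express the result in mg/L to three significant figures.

3.27 ML/d = 0.03785 m³/s.
717 L/s = 0.717 m³/s.
2.95 µg/L = 0.00295 mg/L.
Mass balance: 0.08·0.7548 = 0.03785·Cₑ + 0.717·0.00295.
Cₑ = (0.06039 − 0.002115) / 0.03785 = 1.54 mg/L.

1.54 mg/L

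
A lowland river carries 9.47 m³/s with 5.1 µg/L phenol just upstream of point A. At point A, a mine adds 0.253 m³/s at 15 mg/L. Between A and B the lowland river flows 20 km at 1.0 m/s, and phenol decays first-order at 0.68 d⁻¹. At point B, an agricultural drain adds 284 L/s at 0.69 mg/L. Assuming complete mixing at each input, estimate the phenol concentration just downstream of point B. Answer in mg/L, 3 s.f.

5.1 µg/L = 0.0051 mg/L.
After input A: C = (9.47·0.0051 + 0.253·15) / 9.723 = 0.3953 mg/L.
Over the 20 km reach to input B (t = 2e+04 s = 0.2315 d), decay gives C = 0.3953·exp(−0.68·0.2315) = 0.3377 mg/L.
284 L/s = 0.284 m³/s.
After input B: C = (9.723·0.3377 + 0.284·0.69) / 10.01 = 0.3477 mg/L.

0.348 mg/L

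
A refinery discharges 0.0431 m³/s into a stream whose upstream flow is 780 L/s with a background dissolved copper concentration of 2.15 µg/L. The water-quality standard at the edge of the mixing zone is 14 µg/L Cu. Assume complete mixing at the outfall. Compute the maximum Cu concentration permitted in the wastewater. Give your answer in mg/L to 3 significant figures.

780 L/s = 0.78 m³/s.
2.15 µg/L = 0.00215 mg/L.
14 µg/L = 0.014 mg/L.
Mass balance: 0.014·0.8231 = 0.0431·Cₑ + 0.78·0.00215.
Cₑ = (0.01152 − 0.001677) / 0.0431 = 0.2285 mg/L.

0.228 mg/L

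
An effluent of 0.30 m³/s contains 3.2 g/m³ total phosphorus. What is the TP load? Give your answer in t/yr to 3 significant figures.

Mass flux = Q·C = 0.3 m³/s × 3.2 g/m³ = 0.96 g/s.
= 0.96 g/s × 31.56 = 30.3 t/yr.

30.3 t/yr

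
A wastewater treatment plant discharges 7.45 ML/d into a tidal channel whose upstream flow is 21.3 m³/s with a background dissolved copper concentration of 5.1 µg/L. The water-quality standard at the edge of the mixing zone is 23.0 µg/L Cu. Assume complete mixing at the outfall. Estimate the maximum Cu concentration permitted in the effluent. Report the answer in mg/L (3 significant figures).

7.45 ML/d = 0.08623 m³/s.
5.1 µg/L = 0.0051 mg/L.
23.0 µg/L = 0.023 mg/L.
Mass balance: 0.023·21.39 = 0.08623·Cₑ + 21.3·0.0051.
Cₑ = (0.4919 − 0.1086) / 0.08623 = 4.445 mg/L.

4.44 mg/L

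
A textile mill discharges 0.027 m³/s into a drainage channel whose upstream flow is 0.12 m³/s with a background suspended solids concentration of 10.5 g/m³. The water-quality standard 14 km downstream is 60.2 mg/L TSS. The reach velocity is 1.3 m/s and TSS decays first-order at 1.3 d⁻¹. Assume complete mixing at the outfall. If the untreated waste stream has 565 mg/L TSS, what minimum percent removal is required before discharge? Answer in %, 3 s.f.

40.0 %

Travel time to the compliance point: t = 1.4e+04/1.3 = 1.077e+04 s = 0.1246 d; decay factor exp(−1.3·0.1246) = 0.8504.
So the concentration just after mixing may be at most 60.2/0.8504 = 70.79 mg/L.
Mass balance: 70.79·0.147 = 0.027·Cₑ + 0.12·10.5.
Cₑ = (10.41 − 1.26) / 0.027 = 338.7 mg/L.
Required removal = 1 − 338.7/565 = 40.05 %.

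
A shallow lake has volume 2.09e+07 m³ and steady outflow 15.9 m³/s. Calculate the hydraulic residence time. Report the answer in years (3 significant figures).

0.0417 yr

Q = 15.9 m³/s × 3.156e+07 s/yr = 5.018e+08 m³/yr.
Hydraulic residence time τ = V/Q = 2.09e+07/5.018e+08 = 0.04165 yr.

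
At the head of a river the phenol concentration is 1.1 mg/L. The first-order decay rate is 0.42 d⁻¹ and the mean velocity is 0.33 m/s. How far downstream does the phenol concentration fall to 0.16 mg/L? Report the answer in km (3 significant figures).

131 km

From C = C₀·e^(−kt), t = ln(C₀/C)/k = ln(1.1/0.16)/0.42 = 1.928/0.42 = 4.59 d.
Distance = v·t = 0.33 m/s × 3.966e+05 s = 1.309e+05 m = 130.9 km.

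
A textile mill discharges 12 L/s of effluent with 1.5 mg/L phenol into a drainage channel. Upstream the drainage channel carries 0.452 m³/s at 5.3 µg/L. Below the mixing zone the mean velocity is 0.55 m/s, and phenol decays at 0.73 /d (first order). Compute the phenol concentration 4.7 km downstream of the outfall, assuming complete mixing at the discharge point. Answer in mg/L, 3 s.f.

0.0409 mg/L

12 L/s = 0.012 m³/s.
5.3 µg/L = 0.0053 mg/L.
After complete mixing, C₀ = (0.012·1.5 + 0.452·0.0053) / 0.464 = 0.04396 mg/L.
Travel time t = 4700 m / 0.55 m/s = 8545 s = 0.09891 d.
C = 0.04396·exp(−0.73·0.09891) = 0.04396·0.9303 = 0.04089 mg/L.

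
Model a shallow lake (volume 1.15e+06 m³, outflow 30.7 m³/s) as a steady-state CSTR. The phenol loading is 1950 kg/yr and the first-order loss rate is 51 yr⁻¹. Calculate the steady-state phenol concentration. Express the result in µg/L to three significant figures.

Outflow Q = 30.7 m³/s × 3.156e+07 s/yr = 9.688e+08 m³/yr.
Steady-state CSTR mass balance: W = Q·C + k·V·C, so C = W/(Q + kV).
Q + kV = 9.688e+08 + 51·1.15e+06 = 1.027e+09 m³/yr.
C = 1950/1.027e+09 = 1.898e-06 kg/m³ = 0.001898 mg/L = 1.898 µg/L.

1.90 µg/L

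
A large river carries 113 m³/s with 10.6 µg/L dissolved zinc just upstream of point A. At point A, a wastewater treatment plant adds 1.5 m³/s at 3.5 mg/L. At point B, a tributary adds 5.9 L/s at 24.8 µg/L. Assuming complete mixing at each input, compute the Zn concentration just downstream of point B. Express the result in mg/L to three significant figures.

10.6 µg/L = 0.0106 mg/L.
After input A: C = (113·0.0106 + 1.5·3.5) / 114.5 = 0.05631 mg/L.
5.9 L/s = 0.0059 m³/s.
24.8 µg/L = 0.0248 mg/L.
After input B: C = (114.5·0.05631 + 0.0059·0.0248) / 114.5 = 0.05631 mg/L.

0.0563 mg/L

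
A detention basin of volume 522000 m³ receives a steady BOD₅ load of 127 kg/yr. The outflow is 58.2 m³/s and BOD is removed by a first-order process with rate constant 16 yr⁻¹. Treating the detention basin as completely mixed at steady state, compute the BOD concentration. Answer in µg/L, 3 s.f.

Outflow Q = 58.2 m³/s × 3.156e+07 s/yr = 1.837e+09 m³/yr.
Steady-state CSTR mass balance: W = Q·C + k·V·C, so C = W/(Q + kV).
Q + kV = 1.837e+09 + 16·522000 = 1.845e+09 m³/yr.
C = 127/1.845e+09 = 6.883e-08 kg/m³ = 6.883e-05 mg/L = 0.06883 µg/L.

0.0688 µg/L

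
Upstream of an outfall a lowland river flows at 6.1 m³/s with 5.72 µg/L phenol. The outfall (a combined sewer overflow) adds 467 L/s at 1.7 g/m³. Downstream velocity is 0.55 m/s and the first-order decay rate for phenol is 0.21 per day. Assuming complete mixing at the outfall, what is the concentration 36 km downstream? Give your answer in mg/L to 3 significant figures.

467 L/s = 0.467 m³/s.
5.72 µg/L = 0.00572 mg/L.
After complete mixing, C₀ = (0.467·1.7 + 6.1·0.00572) / 6.567 = 0.1262 mg/L.
Travel time t = 3.6e+04 m / 0.55 m/s = 6.545e+04 s = 0.7576 d.
C = 0.1262·exp(−0.21·0.7576) = 0.1262·0.8529 = 0.1076 mg/L.

0.108 mg/L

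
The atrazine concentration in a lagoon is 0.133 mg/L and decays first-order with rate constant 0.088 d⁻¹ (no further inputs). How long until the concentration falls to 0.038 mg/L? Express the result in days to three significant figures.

14.2 d

t = ln(C₀/C)/k = ln(0.133/0.038)/0.088 = 1.253/0.088 = 14.24 d.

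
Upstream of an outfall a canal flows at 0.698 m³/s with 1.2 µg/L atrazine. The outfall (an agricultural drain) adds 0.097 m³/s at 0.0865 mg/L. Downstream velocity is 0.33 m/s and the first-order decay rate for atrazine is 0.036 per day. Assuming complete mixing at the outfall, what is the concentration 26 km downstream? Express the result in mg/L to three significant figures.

0.0112 mg/L

1.2 µg/L = 0.0012 mg/L.
After complete mixing, C₀ = (0.097·0.0865 + 0.698·0.0012) / 0.795 = 0.01161 mg/L.
Travel time t = 2.6e+04 m / 0.33 m/s = 7.879e+04 s = 0.9119 d.
C = 0.01161·exp(−0.036·0.9119) = 0.01161·0.9677 = 0.01123 mg/L.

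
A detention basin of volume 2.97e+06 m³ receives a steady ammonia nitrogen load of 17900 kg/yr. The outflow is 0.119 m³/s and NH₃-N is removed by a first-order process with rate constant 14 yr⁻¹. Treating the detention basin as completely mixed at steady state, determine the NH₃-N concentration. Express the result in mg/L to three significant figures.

0.395 mg/L

Outflow Q = 0.119 m³/s × 3.156e+07 s/yr = 3.755e+06 m³/yr.
Steady-state CSTR mass balance: W = Q·C + k·V·C, so C = W/(Q + kV).
Q + kV = 3.755e+06 + 14·2.97e+06 = 4.534e+07 m³/yr.
C = 17900/4.534e+07 = 0.0003948 kg/m³ = 0.3948 mg/L.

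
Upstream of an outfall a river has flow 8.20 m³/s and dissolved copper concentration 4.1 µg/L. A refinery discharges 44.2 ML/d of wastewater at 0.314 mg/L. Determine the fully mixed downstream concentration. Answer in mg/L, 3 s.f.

44.2 ML/d = 0.5116 m³/s.
4.1 µg/L = 0.0041 mg/L.
By mass balance at complete mixing, C = (0.5116·0.314 + 8.2·0.0041) / (0.5116 + 8.2) = 0.1943/8.712 = 0.0223 mg/L.

0.0223 mg/L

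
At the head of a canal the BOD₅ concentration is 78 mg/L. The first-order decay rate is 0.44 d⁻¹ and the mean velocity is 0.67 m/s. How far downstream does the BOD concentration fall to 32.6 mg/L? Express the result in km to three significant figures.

115 km

From C = C₀·e^(−kt), t = ln(C₀/C)/k = ln(78/32.6)/0.44 = 0.8724/0.44 = 1.983 d.
Distance = v·t = 0.67 m/s × 1.713e+05 s = 1.148e+05 m = 114.8 km.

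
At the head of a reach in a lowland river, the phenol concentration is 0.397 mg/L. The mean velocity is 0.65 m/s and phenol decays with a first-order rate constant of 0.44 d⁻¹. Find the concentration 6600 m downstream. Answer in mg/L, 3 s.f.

0.377 mg/L

Travel time t = 6600 m / 0.65 m/s = 6600/0.65 = 1.015e+04 s = 0.1175 d.
First-order decay: C = 0.397·exp(−0.44·0.1175) = 0.397·0.9496 = 0.377 mg/L.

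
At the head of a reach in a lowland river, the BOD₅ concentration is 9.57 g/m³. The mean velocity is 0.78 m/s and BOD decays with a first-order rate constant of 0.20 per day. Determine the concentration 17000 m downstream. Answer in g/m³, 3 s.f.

9.10 g/m³

Travel time t = 17000 m / 0.78 m/s = 1.7e+04/0.78 = 2.179e+04 s = 0.2523 d.
First-order decay: C = 9.57·exp(−0.20·0.2523) = 9.57·0.9508 = 9.099 g/m³.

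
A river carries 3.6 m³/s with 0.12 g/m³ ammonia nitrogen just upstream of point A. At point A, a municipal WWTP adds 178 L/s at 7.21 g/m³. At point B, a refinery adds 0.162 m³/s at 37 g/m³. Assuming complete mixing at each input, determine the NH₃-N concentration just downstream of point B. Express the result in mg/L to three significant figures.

178 L/s = 0.178 m³/s.
After input A: C = (3.6·0.12 + 0.178·7.21) / 3.778 = 0.454 mg/L.
After input B: C = (3.778·0.454 + 0.162·37) / 3.94 = 1.957 mg/L.

1.96 mg/L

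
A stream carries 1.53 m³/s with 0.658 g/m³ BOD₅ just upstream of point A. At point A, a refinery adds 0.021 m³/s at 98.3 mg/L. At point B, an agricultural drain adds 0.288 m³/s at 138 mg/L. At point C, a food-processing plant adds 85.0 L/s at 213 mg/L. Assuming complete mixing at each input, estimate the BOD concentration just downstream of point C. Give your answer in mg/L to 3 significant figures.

31.7 mg/L

After input A: C = (1.53·0.658 + 0.021·98.3) / 1.551 = 1.98 mg/L.
After input B: C = (1.551·1.98 + 0.288·138) / 1.839 = 23.28 mg/L.
85.0 L/s = 0.085 m³/s.
After input C: C = (1.839·23.28 + 0.085·213) / 1.924 = 31.66 mg/L.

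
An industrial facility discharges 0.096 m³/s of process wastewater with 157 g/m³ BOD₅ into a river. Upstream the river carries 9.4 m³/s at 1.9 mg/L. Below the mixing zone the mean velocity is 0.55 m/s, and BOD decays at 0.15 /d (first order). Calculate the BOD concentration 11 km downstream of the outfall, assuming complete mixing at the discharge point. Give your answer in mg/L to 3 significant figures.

After complete mixing, C₀ = (0.096·157 + 9.4·1.9) / 9.496 = 3.468 mg/L.
Travel time t = 1.1e+04 m / 0.55 m/s = 2e+04 s = 0.2315 d.
C = 3.468·exp(−0.15·0.2315) = 3.468·0.9659 = 3.35 mg/L.

3.35 mg/L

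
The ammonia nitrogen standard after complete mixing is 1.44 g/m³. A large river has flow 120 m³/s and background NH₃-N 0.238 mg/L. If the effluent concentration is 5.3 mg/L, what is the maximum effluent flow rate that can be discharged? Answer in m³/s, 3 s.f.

Mass balance at complete mixing: C_std·(Q_w + Q_r) = Q_w·C_e + Q_r·C_b.
Rearranging, Q_w = Q_r·(C_std − C_b)/(C_e − C_std) = 120·(1.44 − 0.238) / (5.3 − 1.44) = 37.37 m³/s.

37.4 m³/s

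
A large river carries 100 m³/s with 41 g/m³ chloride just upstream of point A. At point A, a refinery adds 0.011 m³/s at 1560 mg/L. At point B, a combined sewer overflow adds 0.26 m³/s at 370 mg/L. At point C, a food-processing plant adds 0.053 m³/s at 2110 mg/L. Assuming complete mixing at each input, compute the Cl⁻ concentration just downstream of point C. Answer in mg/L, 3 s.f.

After input A: C = (100·41 + 0.011·1560) / 100 = 41.17 mg/L.
After input B: C = (100·41.17 + 0.26·370) / 100.3 = 42.02 mg/L.
After input C: C = (100.3·42.02 + 0.053·2110) / 100.3 = 43.11 mg/L.

43.1 mg/L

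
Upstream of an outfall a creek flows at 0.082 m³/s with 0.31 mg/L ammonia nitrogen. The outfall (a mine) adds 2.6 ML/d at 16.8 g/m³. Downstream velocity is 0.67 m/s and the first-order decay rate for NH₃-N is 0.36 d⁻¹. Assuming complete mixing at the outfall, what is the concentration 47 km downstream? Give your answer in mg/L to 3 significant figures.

3.54 mg/L

2.6 ML/d = 0.03009 m³/s.
After complete mixing, C₀ = (0.03009·16.8 + 0.082·0.31) / 0.1121 = 4.737 mg/L.
Travel time t = 4.7e+04 m / 0.67 m/s = 7.015e+04 s = 0.8119 d.
C = 4.737·exp(−0.36·0.8119) = 4.737·0.7466 = 3.536 mg/L.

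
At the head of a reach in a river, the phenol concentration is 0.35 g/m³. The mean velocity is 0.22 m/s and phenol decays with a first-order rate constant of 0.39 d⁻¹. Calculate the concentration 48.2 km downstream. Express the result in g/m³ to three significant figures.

Travel time t = 48.2 km / 0.22 m/s = 4.82e+04/0.22 = 2.191e+05 s = 2.536 d.
First-order decay: C = 0.35·exp(−0.39·2.536) = 0.35·0.372 = 0.1302 g/m³.

0.130 g/m³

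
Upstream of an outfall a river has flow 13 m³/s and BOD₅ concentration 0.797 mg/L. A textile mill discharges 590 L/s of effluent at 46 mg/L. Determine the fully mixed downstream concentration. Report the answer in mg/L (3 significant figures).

2.76 mg/L

590 L/s = 0.59 m³/s.
Flow-weighted mixing gives C = (0.59·46 + 13·0.797) / (0.59 + 13) = 37.5/13.59 = 2.759 mg/L.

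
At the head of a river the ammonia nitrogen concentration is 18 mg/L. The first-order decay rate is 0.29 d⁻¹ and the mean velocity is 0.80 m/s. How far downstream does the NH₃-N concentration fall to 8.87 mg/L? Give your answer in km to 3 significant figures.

From C = C₀·e^(−kt), t = ln(C₀/C)/k = ln(18/8.87)/0.29 = 0.7077/0.29 = 2.44 d.
Distance = v·t = 0.80 m/s × 2.108e+05 s = 1.687e+05 m = 168.7 km.

169 km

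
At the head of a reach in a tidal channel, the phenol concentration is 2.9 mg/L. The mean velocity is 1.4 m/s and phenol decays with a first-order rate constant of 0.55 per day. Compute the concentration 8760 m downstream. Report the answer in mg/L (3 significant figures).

Travel time t = 8760 m / 1.4 m/s = 8760/1.4 = 6257 s = 0.07242 d.
First-order decay: C = 2.9·exp(−0.55·0.07242) = 2.9·0.961 = 2.787 mg/L.

2.79 mg/L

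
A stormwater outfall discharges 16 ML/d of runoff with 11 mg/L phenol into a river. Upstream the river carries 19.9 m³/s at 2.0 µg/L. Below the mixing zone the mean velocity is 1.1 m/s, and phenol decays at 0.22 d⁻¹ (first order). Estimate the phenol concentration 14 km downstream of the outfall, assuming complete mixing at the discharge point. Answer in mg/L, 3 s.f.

16 ML/d = 0.1852 m³/s.
2.0 µg/L = 0.002 mg/L.
After complete mixing, C₀ = (0.1852·11 + 19.9·0.002) / 20.09 = 0.1034 mg/L.
Travel time t = 1.4e+04 m / 1.1 m/s = 1.273e+04 s = 0.1473 d.
C = 0.1034·exp(−0.22·0.1473) = 0.1034·0.9681 = 0.1001 mg/L.

0.100 mg/L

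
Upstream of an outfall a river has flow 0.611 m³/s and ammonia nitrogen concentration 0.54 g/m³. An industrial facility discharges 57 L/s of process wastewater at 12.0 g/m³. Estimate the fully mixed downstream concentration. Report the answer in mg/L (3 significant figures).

57 L/s = 0.057 m³/s.
Flow-weighted mixing gives C = (0.057·12 + 0.611·0.54) / (0.057 + 0.611) = 1.014/0.668 = 1.518 mg/L.

1.52 mg/L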